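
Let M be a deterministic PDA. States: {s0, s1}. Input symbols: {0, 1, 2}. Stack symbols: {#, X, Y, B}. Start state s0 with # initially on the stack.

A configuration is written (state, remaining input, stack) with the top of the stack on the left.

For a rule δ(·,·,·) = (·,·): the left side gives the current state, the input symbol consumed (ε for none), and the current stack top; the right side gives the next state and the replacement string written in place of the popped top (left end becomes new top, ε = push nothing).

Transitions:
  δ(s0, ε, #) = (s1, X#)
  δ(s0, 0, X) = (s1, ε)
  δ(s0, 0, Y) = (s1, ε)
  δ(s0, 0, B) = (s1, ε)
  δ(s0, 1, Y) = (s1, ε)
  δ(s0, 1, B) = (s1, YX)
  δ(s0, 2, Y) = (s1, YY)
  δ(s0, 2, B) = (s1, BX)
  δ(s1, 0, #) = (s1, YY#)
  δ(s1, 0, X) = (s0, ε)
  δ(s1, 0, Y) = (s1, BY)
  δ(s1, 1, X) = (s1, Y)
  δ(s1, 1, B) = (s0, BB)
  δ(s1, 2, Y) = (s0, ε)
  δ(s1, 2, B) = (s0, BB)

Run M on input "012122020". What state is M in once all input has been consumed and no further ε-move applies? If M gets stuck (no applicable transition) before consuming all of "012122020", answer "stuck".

(s0, 012122020, #)
  ε-move, top #: go to s1, push X# → (s1, 012122020, X#)
  read 0, top X: go to s0, push ε → (s0, 12122020, #)
  ε-move, top #: go to s1, push X# → (s1, 12122020, X#)
  read 1, top X: go to s1, push Y → (s1, 2122020, Y#)
  read 2, top Y: go to s0, push ε → (s0, 122020, #)
  ε-move, top #: go to s1, push X# → (s1, 122020, X#)
  read 1, top X: go to s1, push Y → (s1, 22020, Y#)
  read 2, top Y: go to s0, push ε → (s0, 2020, #)
  ε-move, top #: go to s1, push X# → (s1, 2020, X#)
No transition for (s1, 2, top X); M blocks with input 2020 remaining.

stuck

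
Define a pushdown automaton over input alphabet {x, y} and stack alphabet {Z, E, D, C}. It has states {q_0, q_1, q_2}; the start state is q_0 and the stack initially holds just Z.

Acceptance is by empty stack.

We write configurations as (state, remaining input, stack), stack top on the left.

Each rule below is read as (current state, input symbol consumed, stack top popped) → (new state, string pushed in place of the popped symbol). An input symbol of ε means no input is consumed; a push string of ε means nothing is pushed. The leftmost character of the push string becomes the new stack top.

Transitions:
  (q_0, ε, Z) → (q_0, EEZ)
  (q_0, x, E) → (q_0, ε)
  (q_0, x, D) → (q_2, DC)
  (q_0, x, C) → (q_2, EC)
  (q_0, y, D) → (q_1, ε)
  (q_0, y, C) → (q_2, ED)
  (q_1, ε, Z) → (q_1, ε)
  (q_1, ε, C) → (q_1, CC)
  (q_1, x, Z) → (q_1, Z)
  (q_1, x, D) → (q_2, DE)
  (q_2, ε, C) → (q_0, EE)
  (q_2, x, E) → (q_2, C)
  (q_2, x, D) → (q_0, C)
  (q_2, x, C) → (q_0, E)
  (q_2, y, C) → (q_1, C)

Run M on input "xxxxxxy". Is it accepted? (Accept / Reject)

No computation consumes all input and empties the stack.

Reject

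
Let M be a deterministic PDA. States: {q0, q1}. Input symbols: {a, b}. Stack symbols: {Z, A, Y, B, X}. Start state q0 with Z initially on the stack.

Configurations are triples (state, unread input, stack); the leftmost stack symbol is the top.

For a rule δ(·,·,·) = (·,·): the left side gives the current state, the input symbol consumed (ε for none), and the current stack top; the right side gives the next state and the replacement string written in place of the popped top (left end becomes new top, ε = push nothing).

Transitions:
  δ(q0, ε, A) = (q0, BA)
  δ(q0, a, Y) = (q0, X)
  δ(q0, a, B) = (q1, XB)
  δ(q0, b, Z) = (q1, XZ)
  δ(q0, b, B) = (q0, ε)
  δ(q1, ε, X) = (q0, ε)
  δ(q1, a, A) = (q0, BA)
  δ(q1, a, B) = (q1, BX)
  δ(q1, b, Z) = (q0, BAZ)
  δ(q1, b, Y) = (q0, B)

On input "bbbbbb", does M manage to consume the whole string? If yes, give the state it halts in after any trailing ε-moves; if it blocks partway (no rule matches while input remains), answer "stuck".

(q0, bbbbbb, Z)
  read b, top Z: go to q1, push XZ → (q1, bbbbb, XZ)
  ε-move, top X: go to q0, push ε → (q0, bbbbb, Z)
  read b, top Z: go to q1, push XZ → (q1, bbbb, XZ)
  ε-move, top X: go to q0, push ε → (q0, bbbb, Z)
  read b, top Z: go to q1, push XZ → (q1, bbb, XZ)
  ε-move, top X: go to q0, push ε → (q0, bbb, Z)
  read b, top Z: go to q1, push XZ → (q1, bb, XZ)
  ε-move, top X: go to q0, push ε → (q0, bb, Z)
  read b, top Z: go to q1, push XZ → (q1, b, XZ)
  ε-move, top X: go to q0, push ε → (q0, b, Z)
  read b, top Z: go to q1, push XZ → (q1, ε, XZ)
  ε-move, top X: go to q0, push ε → (q0, ε, Z)
All input consumed; M is in state q0.

q0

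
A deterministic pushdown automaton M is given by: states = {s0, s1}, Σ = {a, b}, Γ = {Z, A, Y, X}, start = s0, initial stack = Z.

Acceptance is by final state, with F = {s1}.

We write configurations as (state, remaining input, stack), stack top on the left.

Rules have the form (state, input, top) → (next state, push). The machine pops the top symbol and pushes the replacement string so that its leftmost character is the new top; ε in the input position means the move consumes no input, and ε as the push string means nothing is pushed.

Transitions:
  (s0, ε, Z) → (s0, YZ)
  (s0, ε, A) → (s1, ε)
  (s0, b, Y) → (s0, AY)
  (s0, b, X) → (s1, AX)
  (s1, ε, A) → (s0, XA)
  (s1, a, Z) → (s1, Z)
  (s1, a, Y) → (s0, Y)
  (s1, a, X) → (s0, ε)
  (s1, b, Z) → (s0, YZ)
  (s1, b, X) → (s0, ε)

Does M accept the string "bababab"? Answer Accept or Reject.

Accept

(s0, bababab, Z)
  ε-move, top Z: go to s0, push YZ → (s0, bababab, YZ)
  read b, top Y: go to s0, push AY → (s0, ababab, AYZ)
  ε-move, top A: go to s1, push ε → (s1, ababab, YZ)
  read a, top Y: go to s0, push Y → (s0, babab, YZ)
  read b, top Y: go to s0, push AY → (s0, abab, AYZ)
  ε-move, top A: go to s1, push ε → (s1, abab, YZ)
  read a, top Y: go to s0, push Y → (s0, bab, YZ)
  read b, top Y: go to s0, push AY → (s0, ab, AYZ)
  ε-move, top A: go to s1, push ε → (s1, ab, YZ)
  read a, top Y: go to s0, push Y → (s0, b, YZ)
  read b, top Y: go to s0, push AY → (s0, ε, AYZ)
  ε-move, top A: go to s1, push ε → (s1, ε, YZ)
All input consumed; state s1 ∈ F.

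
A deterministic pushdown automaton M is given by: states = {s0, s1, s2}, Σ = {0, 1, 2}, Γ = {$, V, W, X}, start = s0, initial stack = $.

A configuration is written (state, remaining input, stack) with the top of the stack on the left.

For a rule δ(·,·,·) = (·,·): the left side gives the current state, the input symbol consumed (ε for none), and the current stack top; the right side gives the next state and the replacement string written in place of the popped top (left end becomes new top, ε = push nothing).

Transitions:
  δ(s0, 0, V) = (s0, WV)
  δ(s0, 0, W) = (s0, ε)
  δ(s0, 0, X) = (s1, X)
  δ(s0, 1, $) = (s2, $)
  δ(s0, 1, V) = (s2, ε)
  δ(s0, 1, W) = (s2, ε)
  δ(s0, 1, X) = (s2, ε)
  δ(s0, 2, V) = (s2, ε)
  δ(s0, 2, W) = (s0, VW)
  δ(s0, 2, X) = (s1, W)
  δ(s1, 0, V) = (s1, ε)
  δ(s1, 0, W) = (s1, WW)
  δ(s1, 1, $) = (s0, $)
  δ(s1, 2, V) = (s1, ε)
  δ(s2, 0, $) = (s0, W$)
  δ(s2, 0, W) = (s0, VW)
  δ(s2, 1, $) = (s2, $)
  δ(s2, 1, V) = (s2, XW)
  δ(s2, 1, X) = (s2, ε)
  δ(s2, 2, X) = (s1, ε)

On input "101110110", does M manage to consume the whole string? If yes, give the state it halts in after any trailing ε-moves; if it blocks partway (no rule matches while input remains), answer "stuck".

(s0, 101110110, $) ⊢ (s2, 01110110, $) ⊢ (s0, 1110110, W$) ⊢ (s2, 110110, $) ⊢ (s2, 10110, $) ⊢ (s2, 0110, $) ⊢ (s0, 110, W$) ⊢ (s2, 10, $) ⊢ (s2, 0, $) ⊢ (s0, ε, W$)
All input consumed; M is in state s0.

s0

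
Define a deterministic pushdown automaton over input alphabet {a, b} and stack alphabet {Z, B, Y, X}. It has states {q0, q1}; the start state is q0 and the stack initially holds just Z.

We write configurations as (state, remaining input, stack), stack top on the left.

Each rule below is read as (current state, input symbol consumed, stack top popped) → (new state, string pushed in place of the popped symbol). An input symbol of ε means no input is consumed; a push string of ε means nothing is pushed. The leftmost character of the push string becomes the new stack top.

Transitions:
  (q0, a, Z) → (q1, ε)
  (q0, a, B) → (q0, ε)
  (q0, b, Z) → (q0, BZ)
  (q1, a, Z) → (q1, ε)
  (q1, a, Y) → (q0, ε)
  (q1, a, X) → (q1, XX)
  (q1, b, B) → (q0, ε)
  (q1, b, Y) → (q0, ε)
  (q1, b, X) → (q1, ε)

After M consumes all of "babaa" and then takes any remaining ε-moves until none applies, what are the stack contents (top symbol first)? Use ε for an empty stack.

ε

(q0, babaa, Z)
  read b, top Z: go to q0, push BZ → (q0, abaa, BZ)
  read a, top B: go to q0, push ε → (q0, baa, Z)
  read b, top Z: go to q0, push BZ → (q0, aa, BZ)
  read a, top B: go to q0, push ε → (q0, a, Z)
  read a, top Z: go to q1, push ε → (q1, ε, ε)
All input consumed in state q1 with stack ε.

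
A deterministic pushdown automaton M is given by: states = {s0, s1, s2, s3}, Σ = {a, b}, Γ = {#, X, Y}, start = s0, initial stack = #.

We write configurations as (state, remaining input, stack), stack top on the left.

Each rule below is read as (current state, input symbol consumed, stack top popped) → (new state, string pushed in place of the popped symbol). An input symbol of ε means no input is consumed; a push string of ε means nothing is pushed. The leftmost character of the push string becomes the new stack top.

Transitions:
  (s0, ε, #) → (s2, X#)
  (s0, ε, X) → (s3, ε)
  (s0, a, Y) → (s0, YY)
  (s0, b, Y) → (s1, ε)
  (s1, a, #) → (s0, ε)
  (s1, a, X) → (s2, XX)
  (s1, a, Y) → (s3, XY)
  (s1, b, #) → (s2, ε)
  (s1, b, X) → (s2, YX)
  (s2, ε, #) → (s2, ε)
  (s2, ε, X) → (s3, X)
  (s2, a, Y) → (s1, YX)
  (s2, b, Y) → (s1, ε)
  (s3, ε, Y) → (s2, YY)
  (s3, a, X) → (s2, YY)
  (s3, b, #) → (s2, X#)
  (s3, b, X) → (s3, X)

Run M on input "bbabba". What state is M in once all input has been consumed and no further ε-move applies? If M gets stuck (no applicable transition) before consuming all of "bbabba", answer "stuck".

stuck

(s0, bbabba, #) ⊢ (s2, bbabba, X#) ⊢ (s3, bbabba, X#) ⊢ (s3, babba, X#) ⊢ (s3, abba, X#) ⊢ (s2, bba, YY#) ⊢ (s1, ba, Y#)
No transition for (s1, b, top Y); M blocks with input ba remaining.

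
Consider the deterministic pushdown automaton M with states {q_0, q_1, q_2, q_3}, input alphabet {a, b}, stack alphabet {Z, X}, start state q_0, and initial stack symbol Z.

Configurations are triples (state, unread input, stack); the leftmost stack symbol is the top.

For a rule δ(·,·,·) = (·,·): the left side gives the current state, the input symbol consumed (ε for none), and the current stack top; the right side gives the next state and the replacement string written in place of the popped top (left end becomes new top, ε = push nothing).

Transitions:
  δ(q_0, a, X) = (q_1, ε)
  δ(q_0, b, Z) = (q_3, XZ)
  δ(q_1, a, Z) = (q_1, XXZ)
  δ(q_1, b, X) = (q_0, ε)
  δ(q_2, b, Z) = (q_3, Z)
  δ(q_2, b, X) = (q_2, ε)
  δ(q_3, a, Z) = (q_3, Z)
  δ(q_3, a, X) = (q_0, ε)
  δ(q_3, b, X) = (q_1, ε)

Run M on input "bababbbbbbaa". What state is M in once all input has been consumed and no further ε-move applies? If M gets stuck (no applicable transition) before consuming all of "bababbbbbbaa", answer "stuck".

(q_0, bababbbbbbaa, Z)
  read b, top Z: go to q_3, push XZ → (q_3, ababbbbbbaa, XZ)
  read a, top X: go to q_0, push ε → (q_0, babbbbbbaa, Z)
  read b, top Z: go to q_3, push XZ → (q_3, abbbbbbaa, XZ)
  read a, top X: go to q_0, push ε → (q_0, bbbbbbaa, Z)
  read b, top Z: go to q_3, push XZ → (q_3, bbbbbaa, XZ)
  read b, top X: go to q_1, push ε → (q_1, bbbbaa, Z)
No transition for (q_1, b, top Z); M blocks with input bbbbaa remaining.

stuck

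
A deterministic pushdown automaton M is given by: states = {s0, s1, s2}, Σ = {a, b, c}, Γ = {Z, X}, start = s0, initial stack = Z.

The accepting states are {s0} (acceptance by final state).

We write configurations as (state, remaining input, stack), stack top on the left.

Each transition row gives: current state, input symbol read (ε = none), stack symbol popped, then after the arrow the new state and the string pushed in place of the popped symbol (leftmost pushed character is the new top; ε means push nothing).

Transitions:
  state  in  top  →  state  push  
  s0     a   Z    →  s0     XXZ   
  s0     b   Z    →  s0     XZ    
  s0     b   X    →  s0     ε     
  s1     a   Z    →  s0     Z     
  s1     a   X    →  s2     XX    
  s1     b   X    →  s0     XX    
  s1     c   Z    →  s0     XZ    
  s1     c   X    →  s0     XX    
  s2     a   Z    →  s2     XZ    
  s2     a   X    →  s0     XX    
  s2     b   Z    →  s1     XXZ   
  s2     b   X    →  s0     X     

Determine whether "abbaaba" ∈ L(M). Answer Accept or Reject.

Reject

(s0, abbaaba, Z)
  read a, top Z: go to s0, push XXZ → (s0, bbaaba, XXZ)
  read b, top X: go to s0, push ε → (s0, baaba, XZ)
  read b, top X: go to s0, push ε → (s0, aaba, Z)
  read a, top Z: go to s0, push XXZ → (s0, aba, XXZ)
No transition applies at (s0, aba, XXZ); input not fully consumed.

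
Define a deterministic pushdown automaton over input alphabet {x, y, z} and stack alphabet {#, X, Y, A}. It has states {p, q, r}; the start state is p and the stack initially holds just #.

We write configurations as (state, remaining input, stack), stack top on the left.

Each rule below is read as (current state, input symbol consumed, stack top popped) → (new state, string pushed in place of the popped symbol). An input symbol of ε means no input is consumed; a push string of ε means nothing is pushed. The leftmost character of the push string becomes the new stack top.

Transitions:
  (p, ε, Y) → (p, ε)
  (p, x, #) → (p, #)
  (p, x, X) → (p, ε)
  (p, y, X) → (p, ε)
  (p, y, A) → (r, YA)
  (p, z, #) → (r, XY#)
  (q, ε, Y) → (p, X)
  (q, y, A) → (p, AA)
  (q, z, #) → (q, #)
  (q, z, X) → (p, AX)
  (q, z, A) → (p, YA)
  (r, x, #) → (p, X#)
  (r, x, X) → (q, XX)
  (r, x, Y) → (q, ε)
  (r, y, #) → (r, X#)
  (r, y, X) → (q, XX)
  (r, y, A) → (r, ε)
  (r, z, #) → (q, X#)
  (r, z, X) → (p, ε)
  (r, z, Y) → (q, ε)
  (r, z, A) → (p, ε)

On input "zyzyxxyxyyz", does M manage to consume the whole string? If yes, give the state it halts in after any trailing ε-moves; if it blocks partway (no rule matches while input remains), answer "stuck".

(p, zyzyxxyxyyz, #)
  read z, top #: go to r, push XY# → (r, yzyxxyxyyz, XY#)
  read y, top X: go to q, push XX → (q, zyxxyxyyz, XXY#)
  read z, top X: go to p, push AX → (p, yxxyxyyz, AXXY#)
  read y, top A: go to r, push YA → (r, xxyxyyz, YAXXY#)
  read x, top Y: go to q, push ε → (q, xyxyyz, AXXY#)
No transition for (q, x, top A); M blocks with input xyxyyz remaining.

stuck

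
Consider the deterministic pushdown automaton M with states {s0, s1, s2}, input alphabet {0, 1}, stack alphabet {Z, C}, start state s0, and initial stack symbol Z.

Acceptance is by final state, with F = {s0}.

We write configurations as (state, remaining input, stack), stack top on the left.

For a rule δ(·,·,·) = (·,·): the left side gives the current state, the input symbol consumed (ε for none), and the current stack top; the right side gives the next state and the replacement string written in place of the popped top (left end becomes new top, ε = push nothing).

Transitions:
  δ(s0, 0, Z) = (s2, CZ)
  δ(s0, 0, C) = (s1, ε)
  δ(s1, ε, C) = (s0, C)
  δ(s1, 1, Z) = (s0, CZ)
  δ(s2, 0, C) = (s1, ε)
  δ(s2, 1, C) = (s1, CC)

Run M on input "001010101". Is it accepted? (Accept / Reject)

Accept

(s0, 001010101, Z) ⊢ (s2, 01010101, CZ) ⊢ (s1, 1010101, Z) ⊢ (s0, 010101, CZ) ⊢ (s1, 10101, Z) ⊢ (s0, 0101, CZ) ⊢ (s1, 101, Z) ⊢ (s0, 01, CZ) ⊢ (s1, 1, Z) ⊢ (s0, ε, CZ)
All input consumed; state s0 ∈ F.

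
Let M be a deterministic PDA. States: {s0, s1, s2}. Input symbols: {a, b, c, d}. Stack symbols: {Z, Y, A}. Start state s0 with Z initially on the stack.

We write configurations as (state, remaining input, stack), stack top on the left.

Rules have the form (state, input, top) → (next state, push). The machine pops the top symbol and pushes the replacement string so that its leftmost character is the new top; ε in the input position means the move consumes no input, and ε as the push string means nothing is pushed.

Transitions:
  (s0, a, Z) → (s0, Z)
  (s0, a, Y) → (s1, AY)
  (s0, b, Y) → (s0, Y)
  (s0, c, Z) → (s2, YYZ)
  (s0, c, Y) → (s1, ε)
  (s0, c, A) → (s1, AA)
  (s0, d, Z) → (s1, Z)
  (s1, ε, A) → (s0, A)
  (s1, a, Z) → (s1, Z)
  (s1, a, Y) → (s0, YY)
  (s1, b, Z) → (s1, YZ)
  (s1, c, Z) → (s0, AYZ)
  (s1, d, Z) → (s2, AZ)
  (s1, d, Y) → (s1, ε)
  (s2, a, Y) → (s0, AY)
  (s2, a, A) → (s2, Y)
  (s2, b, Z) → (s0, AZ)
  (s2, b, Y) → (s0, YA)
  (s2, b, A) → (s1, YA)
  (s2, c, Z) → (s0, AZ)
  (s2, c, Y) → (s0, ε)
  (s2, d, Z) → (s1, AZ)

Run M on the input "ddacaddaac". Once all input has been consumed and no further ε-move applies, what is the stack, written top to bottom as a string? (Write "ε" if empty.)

(s0, ddacaddaac, Z)
  read d, top Z: go to s1, push Z → (s1, dacaddaac, Z)
  read d, top Z: go to s2, push AZ → (s2, acaddaac, AZ)
  read a, top A: go to s2, push Y → (s2, caddaac, YZ)
  read c, top Y: go to s0, push ε → (s0, addaac, Z)
  read a, top Z: go to s0, push Z → (s0, ddaac, Z)
  read d, top Z: go to s1, push Z → (s1, daac, Z)
  read d, top Z: go to s2, push AZ → (s2, aac, AZ)
  read a, top A: go to s2, push Y → (s2, ac, YZ)
  read a, top Y: go to s0, push AY → (s0, c, AYZ)
  read c, top A: go to s1, push AA → (s1, ε, AAYZ)
  ε-move, top A: go to s0, push A → (s0, ε, AAYZ)
All input consumed in state s0 with stack AAYZ.

AAYZ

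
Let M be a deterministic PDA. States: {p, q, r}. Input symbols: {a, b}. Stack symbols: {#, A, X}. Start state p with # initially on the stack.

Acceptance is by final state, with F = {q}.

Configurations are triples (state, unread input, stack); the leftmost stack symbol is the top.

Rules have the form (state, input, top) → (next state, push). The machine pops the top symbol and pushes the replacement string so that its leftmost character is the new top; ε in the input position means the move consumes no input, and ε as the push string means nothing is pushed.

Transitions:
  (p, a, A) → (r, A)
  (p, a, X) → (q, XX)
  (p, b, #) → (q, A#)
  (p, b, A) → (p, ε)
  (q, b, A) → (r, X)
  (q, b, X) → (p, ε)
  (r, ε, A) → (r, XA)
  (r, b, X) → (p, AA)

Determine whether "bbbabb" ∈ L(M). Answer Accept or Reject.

(p, bbbabb, #)
  read b, top #: go to q, push A# → (q, bbabb, A#)
  read b, top A: go to r, push X → (r, babb, X#)
  read b, top X: go to p, push AA → (p, abb, AA#)
  read a, top A: go to r, push A → (r, bb, AA#)
  ε-move, top A: go to r, push XA → (r, bb, XAA#)
  read b, top X: go to p, push AA → (p, b, AAAA#)
  read b, top A: go to p, push ε → (p, ε, AAA#)
All input consumed; state p ∉ F and no further ε-move applies.

Reject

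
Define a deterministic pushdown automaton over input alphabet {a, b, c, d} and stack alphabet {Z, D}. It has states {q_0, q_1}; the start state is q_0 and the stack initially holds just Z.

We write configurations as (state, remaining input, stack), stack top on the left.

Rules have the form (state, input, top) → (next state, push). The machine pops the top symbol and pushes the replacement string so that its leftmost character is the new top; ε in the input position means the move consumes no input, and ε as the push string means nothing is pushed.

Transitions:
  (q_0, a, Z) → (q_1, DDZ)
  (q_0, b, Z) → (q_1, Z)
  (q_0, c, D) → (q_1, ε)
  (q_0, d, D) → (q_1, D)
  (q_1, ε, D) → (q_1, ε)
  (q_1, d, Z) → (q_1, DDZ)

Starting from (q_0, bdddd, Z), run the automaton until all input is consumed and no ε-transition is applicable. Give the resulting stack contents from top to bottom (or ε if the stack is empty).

(q_0, bdddd, Z)
  read b, top Z: go to q_1, push Z → (q_1, dddd, Z)
  read d, top Z: go to q_1, push DDZ → (q_1, ddd, DDZ)
  ε-move, top D: go to q_1, push ε → (q_1, ddd, DZ)
  ε-move, top D: go to q_1, push ε → (q_1, ddd, Z)
  read d, top Z: go to q_1, push DDZ → (q_1, dd, DDZ)
  ε-move, top D: go to q_1, push ε → (q_1, dd, DZ)
  ε-move, top D: go to q_1, push ε → (q_1, dd, Z)
  read d, top Z: go to q_1, push DDZ → (q_1, d, DDZ)
  ε-move, top D: go to q_1, push ε → (q_1, d, DZ)
  ε-move, top D: go to q_1, push ε → (q_1, d, Z)
  read d, top Z: go to q_1, push DDZ → (q_1, ε, DDZ)
  ε-move, top D: go to q_1, push ε → (q_1, ε, DZ)
  ε-move, top D: go to q_1, push ε → (q_1, ε, Z)
All input consumed in state q_1 with stack Z.

Z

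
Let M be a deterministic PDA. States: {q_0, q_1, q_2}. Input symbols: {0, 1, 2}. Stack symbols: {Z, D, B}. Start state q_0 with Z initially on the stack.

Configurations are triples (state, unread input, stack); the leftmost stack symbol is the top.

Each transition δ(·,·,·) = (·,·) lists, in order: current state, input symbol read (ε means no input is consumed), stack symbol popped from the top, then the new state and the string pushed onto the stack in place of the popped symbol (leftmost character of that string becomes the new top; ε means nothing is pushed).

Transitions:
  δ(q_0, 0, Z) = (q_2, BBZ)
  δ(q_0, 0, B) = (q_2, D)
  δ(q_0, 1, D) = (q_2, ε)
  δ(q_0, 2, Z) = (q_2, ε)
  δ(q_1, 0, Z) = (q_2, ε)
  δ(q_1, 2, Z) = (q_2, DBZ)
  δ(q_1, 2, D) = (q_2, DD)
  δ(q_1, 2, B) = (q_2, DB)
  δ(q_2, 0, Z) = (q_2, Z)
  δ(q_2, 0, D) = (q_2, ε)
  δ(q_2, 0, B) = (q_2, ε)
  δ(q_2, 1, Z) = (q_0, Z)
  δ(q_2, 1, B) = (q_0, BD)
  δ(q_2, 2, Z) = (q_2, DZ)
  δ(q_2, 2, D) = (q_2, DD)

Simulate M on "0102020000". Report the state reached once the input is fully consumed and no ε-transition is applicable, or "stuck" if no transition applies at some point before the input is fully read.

(q_0, 0102020000, Z)
  read 0, top Z: go to q_2, push BBZ → (q_2, 102020000, BBZ)
  read 1, top B: go to q_0, push BD → (q_0, 02020000, BDBZ)
  read 0, top B: go to q_2, push D → (q_2, 2020000, DDBZ)
  read 2, top D: go to q_2, push DD → (q_2, 020000, DDDBZ)
  read 0, top D: go to q_2, push ε → (q_2, 20000, DDBZ)
  read 2, top D: go to q_2, push DD → (q_2, 0000, DDDBZ)
  read 0, top D: go to q_2, push ε → (q_2, 000, DDBZ)
  read 0, top D: go to q_2, push ε → (q_2, 00, DBZ)
  read 0, top D: go to q_2, push ε → (q_2, 0, BZ)
  read 0, top B: go to q_2, push ε → (q_2, ε, Z)
All input consumed; M is in state q_2.

q_2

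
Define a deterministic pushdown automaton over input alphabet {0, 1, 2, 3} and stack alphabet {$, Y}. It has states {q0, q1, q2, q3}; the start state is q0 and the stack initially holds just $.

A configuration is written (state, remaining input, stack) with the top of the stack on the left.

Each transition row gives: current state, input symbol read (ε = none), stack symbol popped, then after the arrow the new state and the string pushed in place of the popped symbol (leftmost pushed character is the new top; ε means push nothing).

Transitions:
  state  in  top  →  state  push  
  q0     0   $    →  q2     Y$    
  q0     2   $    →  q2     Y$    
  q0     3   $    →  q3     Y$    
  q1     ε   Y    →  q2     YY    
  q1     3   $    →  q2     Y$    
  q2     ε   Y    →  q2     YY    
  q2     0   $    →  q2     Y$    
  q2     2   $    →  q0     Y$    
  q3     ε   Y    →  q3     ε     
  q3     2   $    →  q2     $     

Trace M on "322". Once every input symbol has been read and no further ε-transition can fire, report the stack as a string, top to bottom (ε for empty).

(q0, 322, $)
  read 3, top $: go to q3, push Y$ → (q3, 22, Y$)
  ε-move, top Y: go to q3, push ε → (q3, 22, $)
  read 2, top $: go to q2, push $ → (q2, 2, $)
  read 2, top $: go to q0, push Y$ → (q0, ε, Y$)
All input consumed in state q0 with stack Y$.

Y$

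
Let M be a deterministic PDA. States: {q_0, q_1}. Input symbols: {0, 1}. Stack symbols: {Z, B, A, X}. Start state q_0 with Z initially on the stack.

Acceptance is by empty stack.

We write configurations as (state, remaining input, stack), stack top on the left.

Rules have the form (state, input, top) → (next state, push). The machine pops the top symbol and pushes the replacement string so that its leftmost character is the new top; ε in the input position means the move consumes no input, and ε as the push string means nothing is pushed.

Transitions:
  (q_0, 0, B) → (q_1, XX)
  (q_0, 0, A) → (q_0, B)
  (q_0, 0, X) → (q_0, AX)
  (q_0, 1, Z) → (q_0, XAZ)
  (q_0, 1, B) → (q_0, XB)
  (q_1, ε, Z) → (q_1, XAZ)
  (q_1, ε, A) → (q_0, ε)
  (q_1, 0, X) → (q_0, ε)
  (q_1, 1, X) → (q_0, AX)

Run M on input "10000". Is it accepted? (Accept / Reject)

(q_0, 10000, Z)
  read 1, top Z: go to q_0, push XAZ → (q_0, 0000, XAZ)
  read 0, top X: go to q_0, push AX → (q_0, 000, AXAZ)
  read 0, top A: go to q_0, push B → (q_0, 00, BXAZ)
  read 0, top B: go to q_1, push XX → (q_1, 0, XXXAZ)
  read 0, top X: go to q_0, push ε → (q_0, ε, XXAZ)
All input consumed; stack is XXAZ, not empty, and no further ε-move applies.

Reject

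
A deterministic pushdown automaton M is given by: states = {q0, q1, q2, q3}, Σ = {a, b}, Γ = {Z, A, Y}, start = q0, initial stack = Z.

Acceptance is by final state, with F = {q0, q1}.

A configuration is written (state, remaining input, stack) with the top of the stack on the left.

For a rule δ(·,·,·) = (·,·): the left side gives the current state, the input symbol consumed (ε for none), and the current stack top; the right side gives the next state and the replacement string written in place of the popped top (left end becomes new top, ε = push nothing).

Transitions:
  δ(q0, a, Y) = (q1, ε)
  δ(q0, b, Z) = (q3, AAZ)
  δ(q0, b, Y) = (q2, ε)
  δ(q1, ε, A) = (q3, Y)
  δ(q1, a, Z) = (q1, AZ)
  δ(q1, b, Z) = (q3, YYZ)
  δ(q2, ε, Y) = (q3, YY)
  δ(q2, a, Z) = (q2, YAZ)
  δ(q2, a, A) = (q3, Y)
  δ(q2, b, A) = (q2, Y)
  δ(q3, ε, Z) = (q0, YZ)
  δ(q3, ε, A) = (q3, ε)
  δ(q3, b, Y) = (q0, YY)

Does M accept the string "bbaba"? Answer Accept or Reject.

(q0, bbaba, Z)
  read b, top Z: go to q3, push AAZ → (q3, baba, AAZ)
  ε-move, top A: go to q3, push ε → (q3, baba, AZ)
  ε-move, top A: go to q3, push ε → (q3, baba, Z)
  ε-move, top Z: go to q0, push YZ → (q0, baba, YZ)
  read b, top Y: go to q2, push ε → (q2, aba, Z)
  read a, top Z: go to q2, push YAZ → (q2, ba, YAZ)
  ε-move, top Y: go to q3, push YY → (q3, ba, YYAZ)
  read b, top Y: go to q0, push YY → (q0, a, YYYAZ)
  read a, top Y: go to q1, push ε → (q1, ε, YYAZ)
All input consumed; state q1 ∈ F.

Accept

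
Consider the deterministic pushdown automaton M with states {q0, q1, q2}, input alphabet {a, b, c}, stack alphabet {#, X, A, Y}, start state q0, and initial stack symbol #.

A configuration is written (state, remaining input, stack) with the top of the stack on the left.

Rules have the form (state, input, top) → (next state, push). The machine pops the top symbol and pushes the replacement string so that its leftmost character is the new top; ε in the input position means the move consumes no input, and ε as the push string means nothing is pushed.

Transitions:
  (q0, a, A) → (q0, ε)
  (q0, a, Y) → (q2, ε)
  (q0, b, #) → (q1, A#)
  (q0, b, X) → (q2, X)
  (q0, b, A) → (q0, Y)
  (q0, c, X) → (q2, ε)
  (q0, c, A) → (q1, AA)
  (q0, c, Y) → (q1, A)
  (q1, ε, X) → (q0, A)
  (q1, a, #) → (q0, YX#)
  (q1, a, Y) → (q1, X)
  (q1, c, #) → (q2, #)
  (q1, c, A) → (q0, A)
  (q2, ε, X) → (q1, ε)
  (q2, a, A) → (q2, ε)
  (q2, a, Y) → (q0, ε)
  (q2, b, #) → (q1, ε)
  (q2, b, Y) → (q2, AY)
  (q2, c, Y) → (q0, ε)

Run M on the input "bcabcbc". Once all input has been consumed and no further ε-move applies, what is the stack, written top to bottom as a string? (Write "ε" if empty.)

(q0, bcabcbc, #)
  read b, top #: go to q1, push A# → (q1, cabcbc, A#)
  read c, top A: go to q0, push A → (q0, abcbc, A#)
  read a, top A: go to q0, push ε → (q0, bcbc, #)
  read b, top #: go to q1, push A# → (q1, cbc, A#)
  read c, top A: go to q0, push A → (q0, bc, A#)
  read b, top A: go to q0, push Y → (q0, c, Y#)
  read c, top Y: go to q1, push A → (q1, ε, A#)
All input consumed in state q1 with stack A#.

A#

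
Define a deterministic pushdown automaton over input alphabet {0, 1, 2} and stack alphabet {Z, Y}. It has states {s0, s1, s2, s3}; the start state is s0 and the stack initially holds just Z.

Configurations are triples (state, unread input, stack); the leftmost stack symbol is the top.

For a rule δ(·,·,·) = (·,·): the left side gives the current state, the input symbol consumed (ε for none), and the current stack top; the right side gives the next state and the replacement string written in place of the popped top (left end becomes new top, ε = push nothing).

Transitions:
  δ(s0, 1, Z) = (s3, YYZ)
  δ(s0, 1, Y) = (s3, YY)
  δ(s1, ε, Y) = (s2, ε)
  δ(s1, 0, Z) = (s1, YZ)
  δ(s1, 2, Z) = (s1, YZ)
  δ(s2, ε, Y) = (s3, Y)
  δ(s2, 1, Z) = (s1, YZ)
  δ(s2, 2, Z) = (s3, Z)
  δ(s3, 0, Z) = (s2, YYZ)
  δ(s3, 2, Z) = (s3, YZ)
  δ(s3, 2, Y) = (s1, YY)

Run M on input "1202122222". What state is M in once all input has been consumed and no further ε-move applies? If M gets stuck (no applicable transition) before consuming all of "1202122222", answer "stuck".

stuck

(s0, 1202122222, Z)
  read 1, top Z: go to s3, push YYZ → (s3, 202122222, YYZ)
  read 2, top Y: go to s1, push YY → (s1, 02122222, YYYZ)
  ε-move, top Y: go to s2, push ε → (s2, 02122222, YYZ)
  ε-move, top Y: go to s3, push Y → (s3, 02122222, YYZ)
No transition for (s3, 0, top Y); M blocks with input 02122222 remaining.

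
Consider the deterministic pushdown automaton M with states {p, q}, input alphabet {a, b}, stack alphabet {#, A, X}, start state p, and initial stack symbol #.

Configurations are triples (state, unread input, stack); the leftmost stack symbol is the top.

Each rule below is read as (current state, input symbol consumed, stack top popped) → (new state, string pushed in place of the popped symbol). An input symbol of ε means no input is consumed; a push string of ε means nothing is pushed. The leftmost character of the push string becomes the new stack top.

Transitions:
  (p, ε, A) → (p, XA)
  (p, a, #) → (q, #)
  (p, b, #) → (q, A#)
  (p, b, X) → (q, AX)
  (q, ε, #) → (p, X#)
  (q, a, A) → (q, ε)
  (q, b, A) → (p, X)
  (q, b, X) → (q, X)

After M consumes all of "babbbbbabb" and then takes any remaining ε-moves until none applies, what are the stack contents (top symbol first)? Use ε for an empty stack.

XXX#

(p, babbbbbabb, #) ⊢ (q, abbbbbabb, A#) ⊢ (q, bbbbbabb, #) ⊢ (p, bbbbbabb, X#) ⊢ (q, bbbbabb, AX#) ⊢ (p, bbbabb, XX#) ⊢ (q, bbabb, AXX#) ⊢ (p, babb, XXX#) ⊢ (q, abb, AXXX#) ⊢ (q, bb, XXX#) ⊢ (q, b, XXX#) ⊢ (q, ε, XXX#)
All input consumed in state q with stack XXX#.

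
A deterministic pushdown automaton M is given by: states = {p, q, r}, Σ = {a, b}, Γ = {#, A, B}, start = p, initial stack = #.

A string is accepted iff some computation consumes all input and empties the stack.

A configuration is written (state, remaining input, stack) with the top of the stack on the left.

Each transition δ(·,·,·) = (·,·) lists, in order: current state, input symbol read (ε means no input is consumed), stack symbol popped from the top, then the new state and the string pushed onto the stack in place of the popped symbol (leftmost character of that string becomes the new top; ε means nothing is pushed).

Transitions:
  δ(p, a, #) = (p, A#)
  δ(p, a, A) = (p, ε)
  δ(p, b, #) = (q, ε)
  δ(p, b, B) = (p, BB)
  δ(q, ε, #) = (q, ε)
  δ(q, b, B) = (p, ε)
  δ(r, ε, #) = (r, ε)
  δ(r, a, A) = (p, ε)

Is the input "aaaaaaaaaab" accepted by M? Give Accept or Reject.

(p, aaaaaaaaaab, #)
  read a, top #: go to p, push A# → (p, aaaaaaaaab, A#)
  read a, top A: go to p, push ε → (p, aaaaaaaab, #)
  read a, top #: go to p, push A# → (p, aaaaaaab, A#)
  read a, top A: go to p, push ε → (p, aaaaaab, #)
  read a, top #: go to p, push A# → (p, aaaaab, A#)
  read a, top A: go to p, push ε → (p, aaaab, #)
  read a, top #: go to p, push A# → (p, aaab, A#)
  read a, top A: go to p, push ε → (p, aab, #)
  read a, top #: go to p, push A# → (p, ab, A#)
  read a, top A: go to p, push ε → (p, b, #)
  read b, top #: go to q, push ε → (q, ε, ε)
All input consumed and the stack is empty.

Accept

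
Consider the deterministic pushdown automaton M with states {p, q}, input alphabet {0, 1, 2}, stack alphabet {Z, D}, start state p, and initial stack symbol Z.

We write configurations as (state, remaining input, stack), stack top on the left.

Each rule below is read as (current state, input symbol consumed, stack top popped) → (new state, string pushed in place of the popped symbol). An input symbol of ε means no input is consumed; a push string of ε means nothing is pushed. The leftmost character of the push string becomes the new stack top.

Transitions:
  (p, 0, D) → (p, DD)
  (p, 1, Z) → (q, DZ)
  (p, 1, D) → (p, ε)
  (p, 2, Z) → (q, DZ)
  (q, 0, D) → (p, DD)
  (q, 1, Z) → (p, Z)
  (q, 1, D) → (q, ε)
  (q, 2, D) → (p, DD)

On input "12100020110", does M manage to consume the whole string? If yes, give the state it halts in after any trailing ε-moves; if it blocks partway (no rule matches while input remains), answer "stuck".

stuck

(p, 12100020110, Z)
  read 1, top Z: go to q, push DZ → (q, 2100020110, DZ)
  read 2, top D: go to p, push DD → (p, 100020110, DDZ)
  read 1, top D: go to p, push ε → (p, 00020110, DZ)
  read 0, top D: go to p, push DD → (p, 0020110, DDZ)
  read 0, top D: go to p, push DD → (p, 020110, DDDZ)
  read 0, top D: go to p, push DD → (p, 20110, DDDDZ)
No transition for (p, 2, top D); M blocks with input 20110 remaining.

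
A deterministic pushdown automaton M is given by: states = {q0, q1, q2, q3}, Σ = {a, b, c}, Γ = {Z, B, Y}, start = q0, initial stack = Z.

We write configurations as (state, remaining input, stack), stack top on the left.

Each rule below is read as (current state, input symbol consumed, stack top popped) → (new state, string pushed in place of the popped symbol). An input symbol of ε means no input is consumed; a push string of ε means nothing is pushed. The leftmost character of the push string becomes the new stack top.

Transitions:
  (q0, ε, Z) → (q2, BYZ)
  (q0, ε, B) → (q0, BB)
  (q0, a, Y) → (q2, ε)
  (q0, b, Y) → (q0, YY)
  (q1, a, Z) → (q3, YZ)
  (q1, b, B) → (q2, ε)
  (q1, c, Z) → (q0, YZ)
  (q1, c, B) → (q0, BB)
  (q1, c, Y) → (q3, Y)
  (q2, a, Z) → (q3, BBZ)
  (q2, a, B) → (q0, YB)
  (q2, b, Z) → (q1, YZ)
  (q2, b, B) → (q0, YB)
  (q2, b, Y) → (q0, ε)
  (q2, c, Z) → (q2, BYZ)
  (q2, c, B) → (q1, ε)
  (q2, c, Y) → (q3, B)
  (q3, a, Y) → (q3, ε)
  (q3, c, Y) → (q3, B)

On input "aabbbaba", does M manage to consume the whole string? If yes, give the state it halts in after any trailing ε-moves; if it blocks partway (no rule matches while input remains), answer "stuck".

q2

(q0, aabbbaba, Z)
  ε-move, top Z: go to q2, push BYZ → (q2, aabbbaba, BYZ)
  read a, top B: go to q0, push YB → (q0, abbbaba, YBYZ)
  read a, top Y: go to q2, push ε → (q2, bbbaba, BYZ)
  read b, top B: go to q0, push YB → (q0, bbaba, YBYZ)
  read b, top Y: go to q0, push YY → (q0, baba, YYBYZ)
  read b, top Y: go to q0, push YY → (q0, aba, YYYBYZ)
  read a, top Y: go to q2, push ε → (q2, ba, YYBYZ)
  read b, top Y: go to q0, push ε → (q0, a, YBYZ)
  read a, top Y: go to q2, push ε → (q2, ε, BYZ)
All input consumed; M is in state q2.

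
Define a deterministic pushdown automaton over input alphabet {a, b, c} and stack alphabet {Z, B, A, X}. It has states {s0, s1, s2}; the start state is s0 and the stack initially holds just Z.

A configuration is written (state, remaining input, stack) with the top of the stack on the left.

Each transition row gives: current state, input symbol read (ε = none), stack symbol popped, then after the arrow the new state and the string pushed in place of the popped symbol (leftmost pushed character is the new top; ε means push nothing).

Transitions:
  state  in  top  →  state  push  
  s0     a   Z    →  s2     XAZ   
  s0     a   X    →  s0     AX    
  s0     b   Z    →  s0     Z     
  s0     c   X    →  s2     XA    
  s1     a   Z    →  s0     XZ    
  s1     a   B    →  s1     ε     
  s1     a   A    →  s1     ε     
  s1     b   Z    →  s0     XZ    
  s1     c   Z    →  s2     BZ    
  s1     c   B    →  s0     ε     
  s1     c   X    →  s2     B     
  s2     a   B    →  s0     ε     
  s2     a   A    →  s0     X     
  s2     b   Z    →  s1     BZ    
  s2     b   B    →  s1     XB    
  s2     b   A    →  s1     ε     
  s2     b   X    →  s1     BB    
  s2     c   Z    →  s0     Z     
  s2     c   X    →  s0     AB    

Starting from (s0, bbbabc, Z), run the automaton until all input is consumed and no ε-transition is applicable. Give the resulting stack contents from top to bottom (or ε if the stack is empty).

BAZ

(s0, bbbabc, Z)
  read b, top Z: go to s0, push Z → (s0, bbabc, Z)
  read b, top Z: go to s0, push Z → (s0, babc, Z)
  read b, top Z: go to s0, push Z → (s0, abc, Z)
  read a, top Z: go to s2, push XAZ → (s2, bc, XAZ)
  read b, top X: go to s1, push BB → (s1, c, BBAZ)
  read c, top B: go to s0, push ε → (s0, ε, BAZ)
All input consumed in state s0 with stack BAZ.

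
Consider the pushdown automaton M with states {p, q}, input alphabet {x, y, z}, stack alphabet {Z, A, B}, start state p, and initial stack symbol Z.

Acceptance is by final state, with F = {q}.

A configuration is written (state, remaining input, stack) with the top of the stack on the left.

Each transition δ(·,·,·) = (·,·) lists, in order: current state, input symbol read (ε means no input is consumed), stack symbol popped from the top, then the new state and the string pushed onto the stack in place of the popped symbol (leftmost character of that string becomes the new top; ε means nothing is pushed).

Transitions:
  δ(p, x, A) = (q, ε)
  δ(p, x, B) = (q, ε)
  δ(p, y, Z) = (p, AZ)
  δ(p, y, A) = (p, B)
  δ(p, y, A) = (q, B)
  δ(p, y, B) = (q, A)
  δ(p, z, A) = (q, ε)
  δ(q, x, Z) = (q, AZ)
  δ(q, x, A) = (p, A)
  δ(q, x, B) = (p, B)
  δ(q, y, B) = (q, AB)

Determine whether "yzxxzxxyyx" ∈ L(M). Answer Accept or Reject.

Reject

No computation consumes all input and reaches a final state.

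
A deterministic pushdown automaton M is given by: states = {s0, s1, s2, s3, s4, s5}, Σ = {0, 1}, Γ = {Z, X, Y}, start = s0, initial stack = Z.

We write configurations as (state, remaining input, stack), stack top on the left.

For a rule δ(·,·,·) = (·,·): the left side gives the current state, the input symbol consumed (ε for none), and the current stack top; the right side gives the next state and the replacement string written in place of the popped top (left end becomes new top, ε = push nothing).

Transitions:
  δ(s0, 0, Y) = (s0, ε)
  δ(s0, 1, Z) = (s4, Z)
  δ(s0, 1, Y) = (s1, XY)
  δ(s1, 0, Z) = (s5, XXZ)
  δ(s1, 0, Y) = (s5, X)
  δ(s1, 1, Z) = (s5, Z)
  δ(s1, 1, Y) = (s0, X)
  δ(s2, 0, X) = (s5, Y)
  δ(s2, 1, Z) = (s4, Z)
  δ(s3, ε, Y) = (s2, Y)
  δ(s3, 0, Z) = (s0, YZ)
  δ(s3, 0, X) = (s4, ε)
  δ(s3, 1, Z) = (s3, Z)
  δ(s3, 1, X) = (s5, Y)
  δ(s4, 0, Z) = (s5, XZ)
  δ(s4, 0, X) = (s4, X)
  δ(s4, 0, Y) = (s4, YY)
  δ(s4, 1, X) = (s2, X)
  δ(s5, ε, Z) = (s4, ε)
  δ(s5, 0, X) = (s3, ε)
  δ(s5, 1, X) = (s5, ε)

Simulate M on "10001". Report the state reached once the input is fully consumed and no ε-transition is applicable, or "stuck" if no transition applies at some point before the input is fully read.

(s0, 10001, Z)
  read 1, top Z: go to s4, push Z → (s4, 0001, Z)
  read 0, top Z: go to s5, push XZ → (s5, 001, XZ)
  read 0, top X: go to s3, push ε → (s3, 01, Z)
  read 0, top Z: go to s0, push YZ → (s0, 1, YZ)
  read 1, top Y: go to s1, push XY → (s1, ε, XYZ)
All input consumed; M is in state s1.

s1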